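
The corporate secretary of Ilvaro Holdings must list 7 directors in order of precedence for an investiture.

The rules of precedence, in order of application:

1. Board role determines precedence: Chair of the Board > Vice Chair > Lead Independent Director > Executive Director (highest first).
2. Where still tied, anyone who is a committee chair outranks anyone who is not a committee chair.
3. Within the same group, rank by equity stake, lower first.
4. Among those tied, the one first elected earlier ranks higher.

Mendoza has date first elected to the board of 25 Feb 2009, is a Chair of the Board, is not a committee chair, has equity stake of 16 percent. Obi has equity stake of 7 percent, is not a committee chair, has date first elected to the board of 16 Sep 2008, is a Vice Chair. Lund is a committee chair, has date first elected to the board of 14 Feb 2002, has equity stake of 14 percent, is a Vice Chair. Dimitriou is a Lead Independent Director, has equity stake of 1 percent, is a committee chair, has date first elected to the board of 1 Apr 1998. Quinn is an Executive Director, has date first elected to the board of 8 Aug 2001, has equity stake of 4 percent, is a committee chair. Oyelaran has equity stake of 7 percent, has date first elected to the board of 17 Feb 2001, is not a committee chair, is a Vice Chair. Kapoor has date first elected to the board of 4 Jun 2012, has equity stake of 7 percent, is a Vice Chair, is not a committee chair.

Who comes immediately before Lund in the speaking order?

By board role: Mendoza (Chair of the Board); then Lund, Oyelaran, Obi and Kapoor (Vice Chair); then Dimitriou (Lead Independent Director); then Quinn (Executive Director).
Among Lund, Oyelaran, Obi and Kapoor, a committee chair before not a committee chair: Lund (a committee chair) before Oyelaran, Obi and Kapoor (not a committee chair).
Oyelaran, Obi and Kapoor all have equity stake 7 percent, so the next rule applies.
Among Oyelaran, Obi and Kapoor, by date first elected to the board (earlier first): Oyelaran (17 Feb 2001) before Obi (16 Sep 2008) before Kapoor (4 Jun 2012).
Order: Mendoza, Lund, Oyelaran, Obi, Kapoor, Dimitriou, Quinn.

Mendoza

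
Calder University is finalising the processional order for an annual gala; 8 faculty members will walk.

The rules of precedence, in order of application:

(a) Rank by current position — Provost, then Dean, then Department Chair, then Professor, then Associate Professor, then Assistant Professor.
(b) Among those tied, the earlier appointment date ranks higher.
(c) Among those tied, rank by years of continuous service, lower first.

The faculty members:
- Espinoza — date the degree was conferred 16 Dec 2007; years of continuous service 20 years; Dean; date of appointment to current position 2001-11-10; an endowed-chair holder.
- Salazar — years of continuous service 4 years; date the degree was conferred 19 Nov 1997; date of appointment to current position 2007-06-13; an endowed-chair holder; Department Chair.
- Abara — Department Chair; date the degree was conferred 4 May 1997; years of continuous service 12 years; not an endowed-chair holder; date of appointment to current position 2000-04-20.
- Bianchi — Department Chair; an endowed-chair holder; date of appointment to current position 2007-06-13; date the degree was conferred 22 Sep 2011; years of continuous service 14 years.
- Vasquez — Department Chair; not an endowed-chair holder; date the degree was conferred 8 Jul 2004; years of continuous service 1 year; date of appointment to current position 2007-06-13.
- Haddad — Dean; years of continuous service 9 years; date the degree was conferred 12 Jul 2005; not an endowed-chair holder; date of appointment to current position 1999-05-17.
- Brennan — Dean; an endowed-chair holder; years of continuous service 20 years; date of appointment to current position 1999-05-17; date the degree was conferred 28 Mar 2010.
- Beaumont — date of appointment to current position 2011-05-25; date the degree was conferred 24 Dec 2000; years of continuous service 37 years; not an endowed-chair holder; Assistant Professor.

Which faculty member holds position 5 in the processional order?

By current position: Haddad, Brennan and Espinoza (Dean); then Abara, Vasquez, Salazar and Bianchi (Department Chair); then Beaumont (Assistant Professor).
Among Haddad, Brennan and Espinoza, by date of appointment to current position (earlier first): Haddad and Brennan (1999-05-17) before Espinoza (2001-11-10).
Among Haddad and Brennan, by years of continuous service (lower first): Haddad (9 years) before Brennan (20 years).
Among Abara, Vasquez, Salazar and Bianchi, by date of appointment to current position (earlier first): Abara (2000-04-20) before Vasquez, Salazar and Bianchi (2007-06-13).
Among Vasquez, Salazar and Bianchi, by years of continuous service (lower first): Vasquez (1 year) before Salazar (4 years) before Bianchi (14 years).
Order: Haddad, Brennan, Espinoza, Abara, Vasquez, Salazar, Bianchi, Beaumont.

Vasquez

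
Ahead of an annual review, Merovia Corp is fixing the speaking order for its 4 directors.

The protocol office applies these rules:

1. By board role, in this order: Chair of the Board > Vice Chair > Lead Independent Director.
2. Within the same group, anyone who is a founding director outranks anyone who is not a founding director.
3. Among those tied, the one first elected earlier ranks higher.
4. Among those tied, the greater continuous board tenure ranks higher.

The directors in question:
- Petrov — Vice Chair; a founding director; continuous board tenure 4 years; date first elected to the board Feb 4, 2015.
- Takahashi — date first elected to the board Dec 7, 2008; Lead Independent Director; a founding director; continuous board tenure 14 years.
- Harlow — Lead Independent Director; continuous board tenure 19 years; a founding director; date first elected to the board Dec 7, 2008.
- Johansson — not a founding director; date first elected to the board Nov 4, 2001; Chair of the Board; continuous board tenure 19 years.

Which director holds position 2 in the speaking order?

By board role: Johansson (Chair of the Board); then Petrov (Vice Chair); then Harlow and Takahashi (Lead Independent Director).
Harlow and Takahashi are each a founding director, so the next rule applies.
Harlow and Takahashi both have date first elected to the board Dec 7, 2008, so the next rule applies.
Among Harlow and Takahashi, by continuous board tenure (higher first): Harlow (19 years) before Takahashi (14 years).
Order: Johansson, Petrov, Harlow, Takahashi.

Petrov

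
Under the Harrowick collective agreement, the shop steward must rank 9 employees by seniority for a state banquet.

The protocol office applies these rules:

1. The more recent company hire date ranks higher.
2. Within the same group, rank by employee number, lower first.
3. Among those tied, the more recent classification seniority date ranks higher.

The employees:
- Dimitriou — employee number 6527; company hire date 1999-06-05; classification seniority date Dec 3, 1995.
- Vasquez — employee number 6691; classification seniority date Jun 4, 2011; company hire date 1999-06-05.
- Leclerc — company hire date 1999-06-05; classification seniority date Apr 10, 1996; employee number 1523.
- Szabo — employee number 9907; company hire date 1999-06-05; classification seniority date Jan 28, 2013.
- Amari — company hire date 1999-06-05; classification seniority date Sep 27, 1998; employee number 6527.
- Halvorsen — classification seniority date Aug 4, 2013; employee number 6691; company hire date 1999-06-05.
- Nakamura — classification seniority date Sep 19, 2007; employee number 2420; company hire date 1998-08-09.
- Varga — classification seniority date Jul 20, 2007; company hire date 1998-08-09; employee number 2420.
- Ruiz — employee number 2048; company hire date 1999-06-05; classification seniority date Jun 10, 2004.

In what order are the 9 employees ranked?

Leclerc, Ruiz, Amari, Dimitriou, Halvorsen, Vasquez, Szabo, Nakamura, Varga

By company hire date (later first): Leclerc, Ruiz, Amari, Dimitriou, Halvorsen, Vasquez and Szabo (each 1999-06-05); then Nakamura and Varga (both 1998-08-09).
Among Leclerc, Ruiz, Amari, Dimitriou, Halvorsen, Vasquez and Szabo, by employee number (lower first): Leclerc (1523) before Ruiz (2048) before Amari and Dimitriou (6527) before Halvorsen and Vasquez (6691) before Szabo (9907).
Among Amari and Dimitriou, by classification seniority date (later first): Amari (Sep 27, 1998) before Dimitriou (Dec 3, 1995).
Among Halvorsen and Vasquez, by classification seniority date (later first): Halvorsen (Aug 4, 2013) before Vasquez (Jun 4, 2011).
Nakamura and Varga both have employee number 2420, so the next rule applies.
Among Nakamura and Varga, by classification seniority date (later first): Nakamura (Sep 19, 2007) before Varga (Jul 20, 2007).
Full order: Leclerc, Ruiz, Amari, Dimitriou, Halvorsen, Vasquez, Szabo, Nakamura, Varga.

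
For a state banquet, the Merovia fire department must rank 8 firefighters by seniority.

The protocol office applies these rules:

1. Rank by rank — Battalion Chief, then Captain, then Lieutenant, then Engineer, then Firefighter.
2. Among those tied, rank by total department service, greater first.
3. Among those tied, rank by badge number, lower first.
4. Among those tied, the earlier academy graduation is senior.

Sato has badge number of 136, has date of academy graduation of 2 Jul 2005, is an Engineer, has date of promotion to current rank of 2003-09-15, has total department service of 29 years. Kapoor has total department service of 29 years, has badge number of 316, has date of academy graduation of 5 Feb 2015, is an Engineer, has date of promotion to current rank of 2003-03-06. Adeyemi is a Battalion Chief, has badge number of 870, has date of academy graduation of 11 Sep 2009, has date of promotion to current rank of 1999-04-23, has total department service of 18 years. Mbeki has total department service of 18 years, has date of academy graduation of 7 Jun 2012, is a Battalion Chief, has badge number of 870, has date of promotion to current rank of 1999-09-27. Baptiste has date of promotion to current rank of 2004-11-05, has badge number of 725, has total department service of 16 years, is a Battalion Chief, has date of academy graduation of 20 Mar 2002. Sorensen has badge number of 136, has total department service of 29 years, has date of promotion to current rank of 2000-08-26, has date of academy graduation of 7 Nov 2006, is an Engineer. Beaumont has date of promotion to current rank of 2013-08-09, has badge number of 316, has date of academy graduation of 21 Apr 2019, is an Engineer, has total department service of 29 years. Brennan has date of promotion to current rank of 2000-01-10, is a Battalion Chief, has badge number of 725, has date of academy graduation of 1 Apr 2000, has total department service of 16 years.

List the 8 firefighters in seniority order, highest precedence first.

Adeyemi, Mbeki, Brennan, Baptiste, Sato, Sorensen, Kapoor, Beaumont

By rank: Adeyemi, Mbeki, Brennan and Baptiste (Battalion Chief); then Sato, Sorensen, Kapoor and Beaumont (Engineer).
Among Adeyemi, Mbeki, Brennan and Baptiste, by total department service (higher first): Adeyemi and Mbeki (18 years) before Brennan and Baptiste (16 years).
Adeyemi and Mbeki both have badge number 870, so the next rule applies.
Among Adeyemi and Mbeki, by date of academy graduation (earlier first): Adeyemi (11 Sep 2009) before Mbeki (7 Jun 2012).
Brennan and Baptiste both have badge number 725, so the next rule applies.
Among Brennan and Baptiste, by date of academy graduation (earlier first): Brennan (1 Apr 2000) before Baptiste (20 Mar 2002).
Sato, Sorensen, Kapoor and Beaumont all have total department service 29 years, so the next rule applies.
Among Sato, Sorensen, Kapoor and Beaumont, by badge number (lower first): Sato and Sorensen (136) before Kapoor and Beaumont (316).
Among Sato and Sorensen, by date of academy graduation (earlier first): Sato (2 Jul 2005) before Sorensen (7 Nov 2006).
Among Kapoor and Beaumont, by date of academy graduation (earlier first): Kapoor (5 Feb 2015) before Beaumont (21 Apr 2019).
Full order: Adeyemi, Mbeki, Brennan, Baptiste, Sato, Sorensen, Kapoor, Beaumont.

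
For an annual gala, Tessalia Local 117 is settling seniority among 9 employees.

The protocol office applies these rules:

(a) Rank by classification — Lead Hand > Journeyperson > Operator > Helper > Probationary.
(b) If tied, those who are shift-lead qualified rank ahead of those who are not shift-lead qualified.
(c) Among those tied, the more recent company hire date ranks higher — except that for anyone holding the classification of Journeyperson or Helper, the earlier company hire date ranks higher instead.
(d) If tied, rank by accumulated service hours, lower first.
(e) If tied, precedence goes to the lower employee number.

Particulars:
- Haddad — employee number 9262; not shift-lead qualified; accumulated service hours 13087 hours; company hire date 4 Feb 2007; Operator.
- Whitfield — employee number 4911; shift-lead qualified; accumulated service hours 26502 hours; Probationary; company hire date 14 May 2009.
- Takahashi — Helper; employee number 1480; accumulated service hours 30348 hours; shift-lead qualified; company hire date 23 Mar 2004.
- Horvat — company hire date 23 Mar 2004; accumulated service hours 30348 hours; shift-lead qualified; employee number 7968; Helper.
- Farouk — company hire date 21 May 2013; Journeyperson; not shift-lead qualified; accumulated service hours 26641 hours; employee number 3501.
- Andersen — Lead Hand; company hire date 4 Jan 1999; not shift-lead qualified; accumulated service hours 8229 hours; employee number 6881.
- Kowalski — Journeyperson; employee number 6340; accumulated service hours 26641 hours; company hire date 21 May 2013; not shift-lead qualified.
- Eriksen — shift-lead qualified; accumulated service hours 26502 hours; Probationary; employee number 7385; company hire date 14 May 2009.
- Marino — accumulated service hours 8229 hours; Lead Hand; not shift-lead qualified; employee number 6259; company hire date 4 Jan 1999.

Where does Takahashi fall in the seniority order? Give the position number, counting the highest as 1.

By classification: Marino and Andersen (Lead Hand); then Farouk and Kowalski (Journeyperson); then Haddad (Operator); then Takahashi and Horvat (Helper); then Whitfield and Eriksen (Probationary).
Marino and Andersen are each not shift-lead qualified, so the next rule applies.
Marino and Andersen both have company hire date 4 Jan 1999, so the next rule applies.
Marino and Andersen both have accumulated service hours 8229 hours, so the next rule applies.
Among Marino and Andersen, by employee number (lower first): Marino (6259) before Andersen (6881).
Farouk and Kowalski are each not shift-lead qualified, so the next rule applies.
Farouk and Kowalski both have company hire date 21 May 2013, so the next rule applies.
Farouk and Kowalski both have accumulated service hours 26641 hours, so the next rule applies.
Among Farouk and Kowalski, by employee number (lower first): Farouk (3501) before Kowalski (6340).
Takahashi and Horvat are each shift-lead qualified, so the next rule applies.
Takahashi and Horvat both have company hire date 23 Mar 2004, so the next rule applies.
Takahashi and Horvat both have accumulated service hours 30348 hours, so the next rule applies.
Among Takahashi and Horvat, by employee number (lower first): Takahashi (1480) before Horvat (7968).
Whitfield and Eriksen are each shift-lead qualified, so the next rule applies.
Whitfield and Eriksen both have company hire date 14 May 2009, so the next rule applies.
Whitfield and Eriksen both have accumulated service hours 26502 hours, so the next rule applies.
Among Whitfield and Eriksen, by employee number (lower first): Whitfield (4911) before Eriksen (7385).
Order: Marino, Andersen, Farouk, Kowalski, Haddad, Takahashi, Horvat, Whitfield, Eriksen. So position 6.

6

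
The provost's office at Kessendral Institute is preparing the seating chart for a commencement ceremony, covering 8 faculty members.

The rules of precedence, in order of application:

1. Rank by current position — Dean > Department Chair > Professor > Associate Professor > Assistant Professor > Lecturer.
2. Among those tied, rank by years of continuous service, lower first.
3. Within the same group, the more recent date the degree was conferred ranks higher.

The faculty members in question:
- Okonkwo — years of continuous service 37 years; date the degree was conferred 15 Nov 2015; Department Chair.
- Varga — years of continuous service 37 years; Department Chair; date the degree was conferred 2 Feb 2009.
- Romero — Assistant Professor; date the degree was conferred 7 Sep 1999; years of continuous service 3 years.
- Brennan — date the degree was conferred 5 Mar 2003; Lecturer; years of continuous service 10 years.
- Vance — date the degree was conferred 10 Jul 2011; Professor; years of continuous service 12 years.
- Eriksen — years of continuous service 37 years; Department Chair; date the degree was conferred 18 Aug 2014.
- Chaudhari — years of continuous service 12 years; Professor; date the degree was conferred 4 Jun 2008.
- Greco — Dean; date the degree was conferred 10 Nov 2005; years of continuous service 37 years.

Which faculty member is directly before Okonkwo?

Greco

By current position: Greco (Dean); then Okonkwo, Eriksen and Varga (Department Chair); then Vance and Chaudhari (Professor); then Romero (Assistant Professor); then Brennan (Lecturer).
Okonkwo, Eriksen and Varga all have years of continuous service 37 years, so the next rule applies.
Among Okonkwo, Eriksen and Varga, by date the degree was conferred (later first): Okonkwo (15 Nov 2015) before Eriksen (18 Aug 2014) before Varga (2 Feb 2009).
Vance and Chaudhari both have years of continuous service 12 years, so the next rule applies.
Among Vance and Chaudhari, by date the degree was conferred (later first): Vance (10 Jul 2011) before Chaudhari (4 Jun 2008).
Order: Greco, Okonkwo, Eriksen, Varga, Vance, Chaudhari, Romero, Brennan.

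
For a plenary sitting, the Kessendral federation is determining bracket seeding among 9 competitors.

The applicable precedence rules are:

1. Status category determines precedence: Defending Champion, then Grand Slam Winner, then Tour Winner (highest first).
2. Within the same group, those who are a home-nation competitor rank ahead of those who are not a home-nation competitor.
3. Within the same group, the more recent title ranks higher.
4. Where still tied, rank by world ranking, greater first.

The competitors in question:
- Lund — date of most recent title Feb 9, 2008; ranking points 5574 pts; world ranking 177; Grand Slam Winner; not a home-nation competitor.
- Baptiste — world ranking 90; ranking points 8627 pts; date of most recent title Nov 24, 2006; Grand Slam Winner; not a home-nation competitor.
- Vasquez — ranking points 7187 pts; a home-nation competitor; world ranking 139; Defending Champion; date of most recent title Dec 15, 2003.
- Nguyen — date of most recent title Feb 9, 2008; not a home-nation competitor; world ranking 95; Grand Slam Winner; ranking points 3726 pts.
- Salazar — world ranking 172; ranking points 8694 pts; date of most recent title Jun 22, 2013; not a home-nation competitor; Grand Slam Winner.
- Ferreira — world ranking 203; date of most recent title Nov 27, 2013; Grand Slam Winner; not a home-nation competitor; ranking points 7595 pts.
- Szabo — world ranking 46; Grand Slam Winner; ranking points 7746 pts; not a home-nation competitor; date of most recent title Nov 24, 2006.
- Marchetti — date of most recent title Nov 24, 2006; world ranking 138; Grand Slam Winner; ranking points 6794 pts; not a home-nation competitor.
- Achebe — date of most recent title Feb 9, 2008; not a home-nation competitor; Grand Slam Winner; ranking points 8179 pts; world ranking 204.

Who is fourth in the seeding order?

By status category: Vasquez (Defending Champion); then Ferreira, Salazar, Achebe, Lund, Nguyen, Marchetti, Baptiste and Szabo (Grand Slam Winner).
Ferreira, Salazar, Achebe, Lund, Nguyen, Marchetti, Baptiste and Szabo are each not a home-nation competitor, so the next rule applies.
Among Ferreira, Salazar, Achebe, Lund, Nguyen, Marchetti, Baptiste and Szabo, by date of most recent title (later first): Ferreira (Nov 27, 2013) before Salazar (Jun 22, 2013) before Achebe, Lund and Nguyen (Feb 9, 2008) before Marchetti, Baptiste and Szabo (Nov 24, 2006).
Among Achebe, Lund and Nguyen, by world ranking (higher first): Achebe (204) before Lund (177) before Nguyen (95).
Among Marchetti, Baptiste and Szabo, by world ranking (higher first): Marchetti (138) before Baptiste (90) before Szabo (46).
Order: Vasquez, Ferreira, Salazar, Achebe, Lund, Nguyen, Marchetti, Baptiste, Szabo.

Achebe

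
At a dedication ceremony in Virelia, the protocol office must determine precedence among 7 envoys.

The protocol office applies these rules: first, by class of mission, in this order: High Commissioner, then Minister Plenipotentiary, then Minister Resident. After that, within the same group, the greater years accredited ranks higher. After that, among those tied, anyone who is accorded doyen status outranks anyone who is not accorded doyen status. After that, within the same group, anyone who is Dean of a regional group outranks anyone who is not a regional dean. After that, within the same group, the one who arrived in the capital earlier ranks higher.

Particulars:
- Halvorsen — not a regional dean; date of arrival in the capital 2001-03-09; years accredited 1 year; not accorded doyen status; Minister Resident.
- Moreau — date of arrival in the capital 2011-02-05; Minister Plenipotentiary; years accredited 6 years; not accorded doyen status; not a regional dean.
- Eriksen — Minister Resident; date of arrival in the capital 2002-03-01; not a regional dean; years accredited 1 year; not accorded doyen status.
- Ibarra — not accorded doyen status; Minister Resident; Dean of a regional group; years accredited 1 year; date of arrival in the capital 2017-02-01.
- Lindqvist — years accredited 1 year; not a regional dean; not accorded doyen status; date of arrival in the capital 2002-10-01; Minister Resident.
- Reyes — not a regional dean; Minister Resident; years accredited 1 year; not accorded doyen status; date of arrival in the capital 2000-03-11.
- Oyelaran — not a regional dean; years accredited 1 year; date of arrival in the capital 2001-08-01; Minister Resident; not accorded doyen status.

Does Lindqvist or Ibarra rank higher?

By class of mission: Moreau (Minister Plenipotentiary); then Ibarra, Reyes, Halvorsen, Oyelaran, Eriksen and Lindqvist (Minister Resident).
Ibarra, Reyes, Halvorsen, Oyelaran, Eriksen and Lindqvist all have years accredited 1 year, so the next rule applies.
Ibarra, Reyes, Halvorsen, Oyelaran, Eriksen and Lindqvist are each not accorded doyen status, so the next rule applies.
Among Ibarra, Reyes, Halvorsen, Oyelaran, Eriksen and Lindqvist, Dean of a regional group before not a regional dean: Ibarra (Dean of a regional group) before Reyes, Halvorsen, Oyelaran, Eriksen and Lindqvist (not a regional dean).
Among Reyes, Halvorsen, Oyelaran, Eriksen and Lindqvist, by date of arrival in the capital (earlier first): Reyes (2000-03-11) before Halvorsen (2001-03-09) before Oyelaran (2001-08-01) before Eriksen (2002-03-01) before Lindqvist (2002-10-01).
So Ibarra takes precedence.

Ibarra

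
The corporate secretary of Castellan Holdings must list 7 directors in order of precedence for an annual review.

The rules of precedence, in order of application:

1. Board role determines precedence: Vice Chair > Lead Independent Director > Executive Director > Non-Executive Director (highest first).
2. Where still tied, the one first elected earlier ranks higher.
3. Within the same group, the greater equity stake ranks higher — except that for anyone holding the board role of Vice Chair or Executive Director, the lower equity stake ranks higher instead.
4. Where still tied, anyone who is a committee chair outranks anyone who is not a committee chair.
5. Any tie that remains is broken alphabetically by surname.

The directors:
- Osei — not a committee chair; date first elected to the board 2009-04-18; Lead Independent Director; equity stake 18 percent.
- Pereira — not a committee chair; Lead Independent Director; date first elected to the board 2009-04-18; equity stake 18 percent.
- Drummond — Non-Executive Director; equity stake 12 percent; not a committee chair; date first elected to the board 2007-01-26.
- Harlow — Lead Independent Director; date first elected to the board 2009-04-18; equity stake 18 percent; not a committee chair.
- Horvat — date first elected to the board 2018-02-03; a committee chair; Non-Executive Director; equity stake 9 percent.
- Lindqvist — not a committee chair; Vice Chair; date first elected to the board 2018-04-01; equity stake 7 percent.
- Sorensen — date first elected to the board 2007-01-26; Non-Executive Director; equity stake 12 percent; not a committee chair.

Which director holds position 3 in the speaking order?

Osei

By board role: Lindqvist (Vice Chair); then Harlow, Osei and Pereira (Lead Independent Director); then Drummond, Sorensen and Horvat (Non-Executive Director).
Harlow, Osei and Pereira all have date first elected to the board 2009-04-18, so the next rule applies.
Harlow, Osei and Pereira all have equity stake 18 percent, so the next rule applies.
Harlow, Osei and Pereira are each not a committee chair, so the next rule applies.
Among Harlow, Osei and Pereira, alphabetically by surname: Harlow before Osei before Pereira.
Among Drummond, Sorensen and Horvat, by date first elected to the board (earlier first): Drummond and Sorensen (2007-01-26) before Horvat (2018-02-03).
Drummond and Sorensen both have equity stake 12 percent, so the next rule applies.
Drummond and Sorensen are each not a committee chair, so the next rule applies.
Among Drummond and Sorensen, alphabetically by surname: Drummond before Sorensen.
Order: Lindqvist, Harlow, Osei, Pereira, Drummond, Sorensen, Horvat.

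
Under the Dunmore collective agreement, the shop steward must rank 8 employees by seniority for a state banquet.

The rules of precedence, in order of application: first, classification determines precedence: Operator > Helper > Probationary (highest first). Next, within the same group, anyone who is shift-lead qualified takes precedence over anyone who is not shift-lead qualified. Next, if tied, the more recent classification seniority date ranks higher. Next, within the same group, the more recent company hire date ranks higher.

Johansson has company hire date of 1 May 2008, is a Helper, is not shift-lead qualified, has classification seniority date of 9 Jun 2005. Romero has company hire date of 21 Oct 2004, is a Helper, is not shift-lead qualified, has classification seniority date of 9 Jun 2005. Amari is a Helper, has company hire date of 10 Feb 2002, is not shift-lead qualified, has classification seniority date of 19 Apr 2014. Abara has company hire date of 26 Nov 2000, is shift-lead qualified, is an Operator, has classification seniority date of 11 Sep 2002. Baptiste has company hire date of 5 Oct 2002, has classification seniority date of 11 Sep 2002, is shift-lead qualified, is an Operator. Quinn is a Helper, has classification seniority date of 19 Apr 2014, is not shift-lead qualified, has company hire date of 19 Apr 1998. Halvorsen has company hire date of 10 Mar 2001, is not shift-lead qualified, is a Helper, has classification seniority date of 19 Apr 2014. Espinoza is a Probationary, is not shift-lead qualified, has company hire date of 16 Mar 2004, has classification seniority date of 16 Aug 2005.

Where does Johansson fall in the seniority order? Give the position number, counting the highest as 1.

By classification: Baptiste and Abara (Operator); then Amari, Halvorsen, Quinn, Johansson and Romero (Helper); then Espinoza (Probationary).
Baptiste and Abara are each shift-lead qualified, so the next rule applies.
Baptiste and Abara both have classification seniority date 11 Sep 2002, so the next rule applies.
Among Baptiste and Abara, by company hire date (later first): Baptiste (5 Oct 2002) before Abara (26 Nov 2000).
Amari, Halvorsen, Quinn, Johansson and Romero are each not shift-lead qualified, so the next rule applies.
Among Amari, Halvorsen, Quinn, Johansson and Romero, by classification seniority date (later first): Amari, Halvorsen and Quinn (19 Apr 2014) before Johansson and Romero (9 Jun 2005).
Among Amari, Halvorsen and Quinn, by company hire date (later first): Amari (10 Feb 2002) before Halvorsen (10 Mar 2001) before Quinn (19 Apr 1998).
Among Johansson and Romero, by company hire date (later first): Johansson (1 May 2008) before Romero (21 Oct 2004).
Order: Baptiste, Abara, Amari, Halvorsen, Quinn, Johansson, Romero, Espinoza. So position 6.

6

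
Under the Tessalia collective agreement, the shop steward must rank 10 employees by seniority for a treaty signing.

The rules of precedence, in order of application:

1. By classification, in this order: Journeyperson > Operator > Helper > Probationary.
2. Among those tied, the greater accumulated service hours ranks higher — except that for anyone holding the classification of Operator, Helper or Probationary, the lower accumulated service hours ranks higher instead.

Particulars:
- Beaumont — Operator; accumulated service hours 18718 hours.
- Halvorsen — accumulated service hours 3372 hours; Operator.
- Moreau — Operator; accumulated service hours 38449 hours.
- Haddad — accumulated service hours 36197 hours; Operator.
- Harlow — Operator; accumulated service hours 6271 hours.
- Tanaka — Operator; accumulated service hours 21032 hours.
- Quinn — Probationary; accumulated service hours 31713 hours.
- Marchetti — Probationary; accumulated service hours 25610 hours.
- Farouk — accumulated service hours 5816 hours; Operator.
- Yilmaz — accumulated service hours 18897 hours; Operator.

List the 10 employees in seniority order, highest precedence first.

By classification: Halvorsen, Farouk, Harlow, Beaumont, Yilmaz, Tanaka, Haddad and Moreau (Operator); then Marchetti and Quinn (Probationary).
Among Halvorsen, Farouk, Harlow, Beaumont, Yilmaz, Tanaka, Haddad and Moreau, by accumulated service hours (lower first) (reversed rule for this group): Halvorsen (3372 hours) before Farouk (5816 hours) before Harlow (6271 hours) before Beaumont (18718 hours) before Yilmaz (18897 hours) before Tanaka (21032 hours) before Haddad (36197 hours) before Moreau (38449 hours).
Among Marchetti and Quinn, by accumulated service hours (lower first) (reversed rule for this group): Marchetti (25610 hours) before Quinn (31713 hours).
Full order: Halvorsen, Farouk, Harlow, Beaumont, Yilmaz, Tanaka, Haddad, Moreau, Marchetti, Quinn.

Halvorsen, Farouk, Harlow, Beaumont, Yilmaz, Tanaka, Haddad, Moreau, Marchetti, Quinn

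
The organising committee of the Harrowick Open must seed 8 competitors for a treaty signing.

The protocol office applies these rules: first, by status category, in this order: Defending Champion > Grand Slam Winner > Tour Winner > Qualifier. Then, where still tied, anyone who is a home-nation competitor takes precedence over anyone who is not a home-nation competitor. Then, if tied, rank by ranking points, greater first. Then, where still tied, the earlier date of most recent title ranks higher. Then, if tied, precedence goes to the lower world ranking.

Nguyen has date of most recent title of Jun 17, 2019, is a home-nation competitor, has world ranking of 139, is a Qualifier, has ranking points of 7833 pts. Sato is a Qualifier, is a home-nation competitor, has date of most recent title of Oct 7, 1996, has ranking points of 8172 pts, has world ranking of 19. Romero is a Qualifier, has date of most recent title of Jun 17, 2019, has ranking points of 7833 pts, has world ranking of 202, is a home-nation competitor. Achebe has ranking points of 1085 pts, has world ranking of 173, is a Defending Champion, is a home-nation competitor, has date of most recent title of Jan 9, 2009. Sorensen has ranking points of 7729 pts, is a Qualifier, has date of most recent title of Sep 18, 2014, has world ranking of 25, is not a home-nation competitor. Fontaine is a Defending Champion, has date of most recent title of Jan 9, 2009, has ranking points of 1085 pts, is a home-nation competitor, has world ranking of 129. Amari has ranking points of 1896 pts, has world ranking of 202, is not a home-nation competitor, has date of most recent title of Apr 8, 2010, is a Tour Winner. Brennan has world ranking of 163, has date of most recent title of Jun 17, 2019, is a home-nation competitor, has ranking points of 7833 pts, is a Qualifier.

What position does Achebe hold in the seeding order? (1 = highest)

By status category: Fontaine and Achebe (Defending Champion); then Amari (Tour Winner); then Sato, Nguyen, Brennan, Romero and Sorensen (Qualifier).
Fontaine and Achebe are each a home-nation competitor, so the next rule applies.
Fontaine and Achebe both have ranking points 1085 pts, so the next rule applies.
Fontaine and Achebe both have date of most recent title Jan 9, 2009, so the next rule applies.
Among Fontaine and Achebe, by world ranking (lower first): Fontaine (129) before Achebe (173).
Among Sato, Nguyen, Brennan, Romero and Sorensen, a home-nation competitor before not a home-nation competitor: Sato, Nguyen, Brennan and Romero (a home-nation competitor) before Sorensen (not a home-nation competitor).
Among Sato, Nguyen, Brennan and Romero, by ranking points (higher first): Sato (8172 pts) before Nguyen, Brennan and Romero (7833 pts).
Nguyen, Brennan and Romero all have date of most recent title Jun 17, 2019, so the next rule applies.
Among Nguyen, Brennan and Romero, by world ranking (lower first): Nguyen (139) before Brennan (163) before Romero (202).
Order: Fontaine, Achebe, Amari, Sato, Nguyen, Brennan, Romero, Sorensen. So position 2.

2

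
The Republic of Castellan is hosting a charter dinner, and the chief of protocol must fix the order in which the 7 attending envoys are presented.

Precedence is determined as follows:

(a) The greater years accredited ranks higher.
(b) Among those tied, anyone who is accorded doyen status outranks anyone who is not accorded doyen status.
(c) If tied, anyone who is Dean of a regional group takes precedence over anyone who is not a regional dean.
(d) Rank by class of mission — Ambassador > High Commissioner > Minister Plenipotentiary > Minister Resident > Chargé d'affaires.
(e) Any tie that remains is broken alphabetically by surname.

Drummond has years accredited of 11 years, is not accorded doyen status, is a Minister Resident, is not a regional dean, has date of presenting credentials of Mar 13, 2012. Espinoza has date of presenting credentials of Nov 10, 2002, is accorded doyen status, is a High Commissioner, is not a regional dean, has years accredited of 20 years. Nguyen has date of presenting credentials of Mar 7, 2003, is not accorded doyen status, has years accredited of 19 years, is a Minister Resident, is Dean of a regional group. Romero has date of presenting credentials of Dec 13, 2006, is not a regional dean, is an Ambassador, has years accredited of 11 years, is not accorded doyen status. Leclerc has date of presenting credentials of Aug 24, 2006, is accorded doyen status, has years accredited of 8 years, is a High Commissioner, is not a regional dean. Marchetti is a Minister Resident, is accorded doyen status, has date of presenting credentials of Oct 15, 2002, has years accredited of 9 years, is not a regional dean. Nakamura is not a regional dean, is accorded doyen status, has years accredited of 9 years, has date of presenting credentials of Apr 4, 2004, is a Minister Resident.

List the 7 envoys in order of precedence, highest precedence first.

Espinoza, Nguyen, Romero, Drummond, Marchetti, Nakamura, Leclerc

By years accredited (higher first): Espinoza (20 years); then Nguyen (19 years); then Romero and Drummond (both 11 years); then Marchetti and Nakamura (both 9 years); then Leclerc (8 years).
Romero and Drummond are each not accorded doyen status, so the next rule applies.
Romero and Drummond are each not a regional dean, so the next rule applies.
Among Romero and Drummond, by class of mission: Romero (Ambassador) before Drummond (Minister Resident).
Marchetti and Nakamura are each accorded doyen status, so the next rule applies.
Marchetti and Nakamura are each not a regional dean, so the next rule applies.
Marchetti and Nakamura are each Minister Resident, so the next rule applies.
Among Marchetti and Nakamura, alphabetically by surname: Marchetti before Nakamura.
Full order: Espinoza, Nguyen, Romero, Drummond, Marchetti, Nakamura, Leclerc.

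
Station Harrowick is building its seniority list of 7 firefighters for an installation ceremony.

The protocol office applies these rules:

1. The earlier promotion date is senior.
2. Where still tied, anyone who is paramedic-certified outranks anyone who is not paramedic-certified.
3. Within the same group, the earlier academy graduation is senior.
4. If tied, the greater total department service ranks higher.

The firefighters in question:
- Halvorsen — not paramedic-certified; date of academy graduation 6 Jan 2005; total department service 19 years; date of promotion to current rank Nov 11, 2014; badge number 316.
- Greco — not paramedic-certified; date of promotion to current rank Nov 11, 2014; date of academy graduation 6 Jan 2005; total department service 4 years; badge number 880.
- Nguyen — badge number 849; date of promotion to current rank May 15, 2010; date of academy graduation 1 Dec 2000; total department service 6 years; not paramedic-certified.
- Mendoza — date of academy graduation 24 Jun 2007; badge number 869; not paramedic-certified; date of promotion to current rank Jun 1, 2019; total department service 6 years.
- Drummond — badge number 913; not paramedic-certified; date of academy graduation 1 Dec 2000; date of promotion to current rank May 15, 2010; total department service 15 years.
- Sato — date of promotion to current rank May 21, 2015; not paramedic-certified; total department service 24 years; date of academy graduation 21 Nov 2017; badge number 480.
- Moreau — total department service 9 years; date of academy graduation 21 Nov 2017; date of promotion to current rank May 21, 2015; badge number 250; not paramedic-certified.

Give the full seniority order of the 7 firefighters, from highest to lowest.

By date of promotion to current rank (earlier first): Drummond and Nguyen (both May 15, 2010); then Halvorsen and Greco (both Nov 11, 2014); then Sato and Moreau (both May 21, 2015); then Mendoza (Jun 1, 2019).
Drummond and Nguyen are each not paramedic-certified, so the next rule applies.
Drummond and Nguyen both have date of academy graduation 1 Dec 2000, so the next rule applies.
Among Drummond and Nguyen, by total department service (higher first): Drummond (15 years) before Nguyen (6 years).
Halvorsen and Greco are each not paramedic-certified, so the next rule applies.
Halvorsen and Greco both have date of academy graduation 6 Jan 2005, so the next rule applies.
Among Halvorsen and Greco, by total department service (higher first): Halvorsen (19 years) before Greco (4 years).
Sato and Moreau are each not paramedic-certified, so the next rule applies.
Sato and Moreau both have date of academy graduation 21 Nov 2017, so the next rule applies.
Among Sato and Moreau, by total department service (higher first): Sato (24 years) before Moreau (9 years).
Full order: Drummond, Nguyen, Halvorsen, Greco, Sato, Moreau, Mendoza.

Drummond, Nguyen, Halvorsen, Greco, Sato, Moreau, Mendoza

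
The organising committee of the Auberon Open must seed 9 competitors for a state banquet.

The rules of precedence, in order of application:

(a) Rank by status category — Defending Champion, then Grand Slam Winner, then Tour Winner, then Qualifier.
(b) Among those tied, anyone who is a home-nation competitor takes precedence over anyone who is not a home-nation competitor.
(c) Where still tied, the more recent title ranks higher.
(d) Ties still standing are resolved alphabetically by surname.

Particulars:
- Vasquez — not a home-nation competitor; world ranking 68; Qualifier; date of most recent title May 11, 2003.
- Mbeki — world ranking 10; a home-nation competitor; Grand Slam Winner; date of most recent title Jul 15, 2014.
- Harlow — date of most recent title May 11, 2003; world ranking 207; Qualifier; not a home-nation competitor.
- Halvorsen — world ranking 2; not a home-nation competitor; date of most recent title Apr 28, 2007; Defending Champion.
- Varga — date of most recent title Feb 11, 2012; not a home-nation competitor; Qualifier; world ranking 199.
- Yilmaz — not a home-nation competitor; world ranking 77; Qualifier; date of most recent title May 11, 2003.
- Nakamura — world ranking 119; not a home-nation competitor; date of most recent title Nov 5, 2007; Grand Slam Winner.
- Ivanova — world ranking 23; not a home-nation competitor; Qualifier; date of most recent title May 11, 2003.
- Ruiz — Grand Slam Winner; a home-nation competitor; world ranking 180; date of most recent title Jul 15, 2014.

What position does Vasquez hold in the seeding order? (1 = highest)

8

By status category: Halvorsen (Defending Champion); then Mbeki, Ruiz and Nakamura (Grand Slam Winner); then Varga, Harlow, Ivanova, Vasquez and Yilmaz (Qualifier).
Among Mbeki, Ruiz and Nakamura, a home-nation competitor before not a home-nation competitor: Mbeki and Ruiz (a home-nation competitor) before Nakamura (not a home-nation competitor).
Mbeki and Ruiz both have date of most recent title Jul 15, 2014, so the next rule applies.
Among Mbeki and Ruiz, alphabetically by surname: Mbeki before Ruiz.
Varga, Harlow, Ivanova, Vasquez and Yilmaz are each not a home-nation competitor, so the next rule applies.
Among Varga, Harlow, Ivanova, Vasquez and Yilmaz, by date of most recent title (later first): Varga (Feb 11, 2012) before Harlow, Ivanova, Vasquez and Yilmaz (May 11, 2003).
Among Harlow, Ivanova, Vasquez and Yilmaz, alphabetically by surname: Harlow before Ivanova before Vasquez before Yilmaz.
Order: Halvorsen, Mbeki, Ruiz, Nakamura, Varga, Harlow, Ivanova, Vasquez, Yilmaz. So position 8.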